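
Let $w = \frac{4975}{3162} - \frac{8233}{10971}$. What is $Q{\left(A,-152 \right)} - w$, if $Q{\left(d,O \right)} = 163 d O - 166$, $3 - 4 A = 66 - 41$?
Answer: $\frac{1573796978275}{11563434} \approx 1.361 \cdot 10^{5}$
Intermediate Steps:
$A = - \frac{11}{2}$ ($A = \frac{3}{4} - \frac{66 - 41}{4} = \frac{3}{4} - \frac{25}{4} = - \frac{11}{2} \approx -5.5$)
$w = \frac{9515993}{11563434}$ ($w = 4975 \cdot \frac{1}{3162} - \frac{8233}{10971} = \frac{4975}{3162} - \frac{8233}{10971} = \frac{9515993}{11563434} \approx 0.82294$)
$Q{\left(d,O \right)} = -166 + 163 O d$ ($Q{\left(d,O \right)} = 163 O d - 166 = -166 + 163 O d$)
$Q{\left(A,-152 \right)} - w = \left(-166 + 163 \left(-152\right) \left(- \frac{11}{2}\right)\right) - \frac{9515993}{11563434} = \left(-166 + 136268\right) - \frac{9515993}{11563434} = 136102 - \frac{9515993}{11563434} = \frac{1573796978275}{11563434}$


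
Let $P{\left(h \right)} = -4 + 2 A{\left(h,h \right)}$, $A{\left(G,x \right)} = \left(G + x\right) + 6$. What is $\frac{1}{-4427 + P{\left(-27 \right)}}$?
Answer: $- \frac{1}{4527} \approx -0.0002209$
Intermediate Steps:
$A{\left(G,x \right)} = 6 + G + x$
$P{\left(h \right)} = 8 + 4 h$ ($P{\left(h \right)} = -4 + 2 \left(6 + h + h\right) = -4 + 2 \left(6 + 2 h\right) = -4 + \left(12 + 4 h\right) = 8 + 4 h$)
$\frac{1}{-4427 + P{\left(-27 \right)}} = \frac{1}{-4427 + \left(8 + 4 \left(-27\right)\right)} = \frac{1}{-4427 + \left(8 - 108\right)} = \frac{1}{-4427 - 100} = \frac{1}{-4527} = - \frac{1}{4527}$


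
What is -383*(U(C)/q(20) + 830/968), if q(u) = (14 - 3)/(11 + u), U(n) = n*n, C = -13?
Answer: -88446573/484 ≈ -1.8274e+5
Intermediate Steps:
U(n) = n²
q(u) = 11/(11 + u)
-383*(U(C)/q(20) + 830/968) = -383*((-13)²/((11/(11 + 20))) + 830/968) = -383*(169/((11/31)) + 830*(1/968)) = -383*(169/((11*(1/31))) + 415/484) = -383*(169/(11/31) + 415/484) = -383*(169*(31/11) + 415/484) = -383*(5239/11 + 415/484) = -383*230931/484 = -88446573/484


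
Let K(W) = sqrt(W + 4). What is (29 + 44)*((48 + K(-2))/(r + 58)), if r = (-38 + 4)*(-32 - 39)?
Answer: 146/103 + 73*sqrt(2)/2472 ≈ 1.4592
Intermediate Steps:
r = 2414 (r = -34*(-71) = 2414)
K(W) = sqrt(4 + W)
(29 + 44)*((48 + K(-2))/(r + 58)) = (29 + 44)*((48 + sqrt(4 - 2))/(2414 + 58)) = 73*((48 + sqrt(2))/2472) = 73*((48 + sqrt(2))*(1/2472)) = 73*(2/103 + sqrt(2)/2472) = 146/103 + 73*sqrt(2)/2472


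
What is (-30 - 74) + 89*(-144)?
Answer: -12920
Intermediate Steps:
(-30 - 74) + 89*(-144) = -104 - 12816 = -12920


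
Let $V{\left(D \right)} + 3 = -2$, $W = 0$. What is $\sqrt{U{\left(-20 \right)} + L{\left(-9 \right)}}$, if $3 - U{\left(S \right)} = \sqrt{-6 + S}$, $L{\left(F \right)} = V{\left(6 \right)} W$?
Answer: $\sqrt{3 - i \sqrt{26}} \approx 2.1114 - 1.2075 i$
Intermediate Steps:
$V{\left(D \right)} = -5$ ($V{\left(D \right)} = -3 - 2 = -5$)
$L{\left(F \right)} = 0$ ($L{\left(F \right)} = \left(-5\right) 0 = 0$)
$U{\left(S \right)} = 3 - \sqrt{-6 + S}$
$\sqrt{U{\left(-20 \right)} + L{\left(-9 \right)}} = \sqrt{\left(3 - \sqrt{-6 - 20}\right) + 0} = \sqrt{\left(3 - \sqrt{-26}\right) + 0} = \sqrt{\left(3 - i \sqrt{26}\right) + 0} = \sqrt{3 - i \sqrt{26}}$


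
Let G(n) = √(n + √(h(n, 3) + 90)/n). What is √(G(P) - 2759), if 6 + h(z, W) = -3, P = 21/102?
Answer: √(-156280796 + 238*√2487814)/238 ≈ 52.463*I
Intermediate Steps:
P = 7/34 (P = 21*(1/102) = 7/34 ≈ 0.20588)
h(z, W) = -9 (h(z, W) = -6 - 3 = -9)
G(n) = √(n + 9/n) (G(n) = √(n + √(-9 + 90)/n) = √(n + √81/n) = √(n + 9/n))
√(G(P) - 2759) = √(√(7/34 + 9/(7/34)) - 2759) = √(√(7/34 + 9*(34/7)) - 2759) = √(√(7/34 + 306/7) - 2759) = √(√(10453/238) - 2759) = √(√2487814/238 - 2759) = √(-2759 + √2487814/238)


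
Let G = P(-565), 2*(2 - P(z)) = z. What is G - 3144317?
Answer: -6288065/2 ≈ -3.1440e+6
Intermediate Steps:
P(z) = 2 - z/2
G = 569/2 (G = 2 - ½*(-565) = 2 + 565/2 = 569/2 ≈ 284.50)
G - 3144317 = 569/2 - 3144317 = -6288065/2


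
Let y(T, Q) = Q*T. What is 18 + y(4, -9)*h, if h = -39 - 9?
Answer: 1746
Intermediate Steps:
h = -48
18 + y(4, -9)*h = 18 - 9*4*(-48) = 18 - 36*(-48) = 18 + 1728 = 1746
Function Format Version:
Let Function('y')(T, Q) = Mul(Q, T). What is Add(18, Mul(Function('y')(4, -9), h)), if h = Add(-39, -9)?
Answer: 1746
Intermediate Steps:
h = -48
Add(18, Mul(Function('y')(4, -9), h)) = Add(18, Mul(Mul(-9, 4), -48)) = Add(18, Mul(-36, -48)) = Add(18, 1728) = 1746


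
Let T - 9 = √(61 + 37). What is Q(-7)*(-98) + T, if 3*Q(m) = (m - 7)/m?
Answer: -169/3 + 7*√2 ≈ -46.434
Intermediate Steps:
T = 9 + 7*√2 (T = 9 + √(61 + 37) = 9 + √98 = 9 + 7*√2 ≈ 18.900)
Q(m) = (-7 + m)/(3*m) (Q(m) = ((m - 7)/m)/3 = ((-7 + m)/m)/3 = (-7 + m)/(3*m))
Q(-7)*(-98) + T = ((⅓)*(-7 - 7)/(-7))*(-98) + (9 + 7*√2) = ((⅓)*(-⅐)*(-14))*(-98) + (9 + 7*√2) = (⅔)*(-98) + (9 + 7*√2) = -196/3 + (9 + 7*√2) = -169/3 + 7*√2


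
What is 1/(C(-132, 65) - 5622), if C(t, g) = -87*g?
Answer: -1/11277 ≈ -8.8676e-5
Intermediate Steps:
1/(C(-132, 65) - 5622) = 1/(-87*65 - 5622) = 1/(-5655 - 5622) = 1/(-11277) = -1/11277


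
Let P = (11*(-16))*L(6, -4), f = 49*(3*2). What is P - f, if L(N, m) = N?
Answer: -1350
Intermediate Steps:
f = 294 (f = 49*6 = 294)
P = -1056 (P = (11*(-16))*6 = -176*6 = -1056)
P - f = -1056 - 1*294 = -1056 - 294 = -1350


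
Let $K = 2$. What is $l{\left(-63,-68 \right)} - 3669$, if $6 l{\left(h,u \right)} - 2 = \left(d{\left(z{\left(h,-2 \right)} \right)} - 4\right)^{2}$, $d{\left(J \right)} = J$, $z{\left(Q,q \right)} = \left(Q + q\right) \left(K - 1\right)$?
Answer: $- \frac{17251}{6} \approx -2875.2$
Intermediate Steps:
$z{\left(Q,q \right)} = Q + q$ ($z{\left(Q,q \right)} = \left(Q + q\right) \left(2 - 1\right) = \left(Q + q\right) 1 = Q + q$)
$l{\left(h,u \right)} = \frac{1}{3} + \frac{\left(-6 + h\right)^{2}}{6}$ ($l{\left(h,u \right)} = \frac{1}{3} + \frac{\left(\left(h - 2\right) - 4\right)^{2}}{6} = \frac{1}{3} + \frac{\left(\left(-2 + h\right) - 4\right)^{2}}{6} = \frac{1}{3} + \frac{\left(-6 + h\right)^{2}}{6}$)
$l{\left(-63,-68 \right)} - 3669 = \left(\frac{1}{3} + \frac{\left(-6 - 63\right)^{2}}{6}\right) - 3669 = \left(\frac{1}{3} + \frac{\left(-69\right)^{2}}{6}\right) - 3669 = \left(\frac{1}{3} + \frac{1}{6} \cdot 4761\right) - 3669 = \left(\frac{1}{3} + \frac{1587}{2}\right) - 3669 = \frac{4763}{6} - 3669 = - \frac{17251}{6}$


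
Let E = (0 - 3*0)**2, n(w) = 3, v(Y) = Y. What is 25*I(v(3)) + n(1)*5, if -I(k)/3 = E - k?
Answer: 240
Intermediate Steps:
E = 0 (E = (0 + 0)**2 = 0**2 = 0)
I(k) = 3*k (I(k) = -3*(0 - k) = -(-3)*k = 3*k)
25*I(v(3)) + n(1)*5 = 25*(3*3) + 3*5 = 25*9 + 15 = 225 + 15 = 240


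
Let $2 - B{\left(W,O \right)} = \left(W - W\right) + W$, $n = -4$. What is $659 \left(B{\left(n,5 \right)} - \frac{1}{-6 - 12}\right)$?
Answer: $\frac{71831}{18} \approx 3990.6$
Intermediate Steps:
$B{\left(W,O \right)} = 2 - W$ ($B{\left(W,O \right)} = 2 - \left(\left(W - W\right) + W\right) = 2 - \left(0 + W\right) = 2 - W$)
$659 \left(B{\left(n,5 \right)} - \frac{1}{-6 - 12}\right) = 659 \left(\left(2 - -4\right) - \frac{1}{-6 - 12}\right) = 659 \left(\left(2 + 4\right) - \frac{1}{-18}\right) = 659 \left(6 - - \frac{1}{18}\right) = 659 \left(6 + \frac{1}{18}\right) = 659 \cdot \frac{109}{18} = \frac{71831}{18}$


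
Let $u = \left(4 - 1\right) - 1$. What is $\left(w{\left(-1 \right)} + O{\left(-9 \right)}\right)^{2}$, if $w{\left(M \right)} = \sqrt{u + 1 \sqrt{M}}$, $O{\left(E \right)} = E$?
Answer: $\left(9 - \sqrt{2 + i}\right)^{2} \approx 56.804 - 5.1841 i$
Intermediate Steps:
$u = 2$ ($u = 3 - 1 = 2$)
$w{\left(M \right)} = \sqrt{2 + \sqrt{M}}$ ($w{\left(M \right)} = \sqrt{2 + 1 \sqrt{M}} = \sqrt{2 + \sqrt{M}}$)
$\left(w{\left(-1 \right)} + O{\left(-9 \right)}\right)^{2} = \left(\sqrt{2 + \sqrt{-1}} - 9\right)^{2} = \left(\sqrt{2 + i} - 9\right)^{2} = \left(-9 + \sqrt{2 + i}\right)^{2}$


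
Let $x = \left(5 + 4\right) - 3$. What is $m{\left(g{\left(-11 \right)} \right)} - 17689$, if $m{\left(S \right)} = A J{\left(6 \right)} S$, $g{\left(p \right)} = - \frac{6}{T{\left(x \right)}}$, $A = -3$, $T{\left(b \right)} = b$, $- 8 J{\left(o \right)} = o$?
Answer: $- \frac{70765}{4} \approx -17691.0$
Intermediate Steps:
$x = 6$ ($x = 9 - 3 = 6$)
$J{\left(o \right)} = - \frac{o}{8}$
$g{\left(p \right)} = -1$ ($g{\left(p \right)} = - \frac{6}{6} = \left(-6\right) \frac{1}{6} = -1$)
$m{\left(S \right)} = \frac{9 S}{4}$ ($m{\left(S \right)} = - 3 \left(\left(- \frac{1}{8}\right) 6\right) S = \left(-3\right) \left(- \frac{3}{4}\right) S = \frac{9 S}{4}$)
$m{\left(g{\left(-11 \right)} \right)} - 17689 = \frac{9}{4} \left(-1\right) - 17689 = - \frac{9}{4} - 17689 = - \frac{70765}{4}$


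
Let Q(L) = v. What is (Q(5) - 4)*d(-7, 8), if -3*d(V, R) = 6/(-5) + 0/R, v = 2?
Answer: -4/5 ≈ -0.80000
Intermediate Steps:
d(V, R) = 2/5 (d(V, R) = -(6/(-5) + 0/R)/3 = -(6*(-1/5) + 0)/3 = -(-6/5 + 0)/3 = -1/3*(-6/5) = 2/5)
Q(L) = 2
(Q(5) - 4)*d(-7, 8) = (2 - 4)*(2/5) = -2*2/5 = -4/5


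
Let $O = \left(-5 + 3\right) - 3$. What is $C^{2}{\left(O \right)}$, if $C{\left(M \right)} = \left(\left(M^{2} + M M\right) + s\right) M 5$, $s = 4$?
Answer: $1822500$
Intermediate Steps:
$O = -5$ ($O = -2 - 3 = -5$)
$C{\left(M \right)} = 5 M \left(4 + 2 M^{2}\right)$ ($C{\left(M \right)} = \left(\left(M^{2} + M M\right) + 4\right) M 5 = \left(\left(M^{2} + M^{2}\right) + 4\right) M 5 = \left(2 M^{2} + 4\right) M 5 = \left(4 + 2 M^{2}\right) M 5 = M \left(4 + 2 M^{2}\right) 5 = 5 M \left(4 + 2 M^{2}\right)$)
$C^{2}{\left(O \right)} = \left(10 \left(-5\right) \left(2 + \left(-5\right)^{2}\right)\right)^{2} = \left(10 \left(-5\right) \left(2 + 25\right)\right)^{2} = \left(10 \left(-5\right) 27\right)^{2} = \left(-1350\right)^{2} = 1822500$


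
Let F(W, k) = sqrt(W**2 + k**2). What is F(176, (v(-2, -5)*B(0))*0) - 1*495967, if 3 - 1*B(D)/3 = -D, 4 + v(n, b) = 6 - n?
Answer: -495791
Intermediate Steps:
v(n, b) = 2 - n (v(n, b) = -4 + (6 - n) = 2 - n)
B(D) = 9 + 3*D (B(D) = 9 - (-3)*D = 9 + 3*D)
F(176, (v(-2, -5)*B(0))*0) - 1*495967 = sqrt(176**2 + (((2 - 1*(-2))*(9 + 3*0))*0)**2) - 1*495967 = sqrt(30976 + (((2 + 2)*(9 + 0))*0)**2) - 495967 = sqrt(30976 + ((4*9)*0)**2) - 495967 = sqrt(30976 + (36*0)**2) - 495967 = sqrt(30976 + 0**2) - 495967 = sqrt(30976 + 0) - 495967 = sqrt(30976) - 495967 = 176 - 495967 = -495791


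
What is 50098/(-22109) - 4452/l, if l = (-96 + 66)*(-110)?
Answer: -21979389/6079975 ≈ -3.6150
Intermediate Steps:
l = 3300 (l = -30*(-110) = 3300)
50098/(-22109) - 4452/l = 50098/(-22109) - 4452/3300 = 50098*(-1/22109) - 4452*1/3300 = -50098/22109 - 371/275 = -21979389/6079975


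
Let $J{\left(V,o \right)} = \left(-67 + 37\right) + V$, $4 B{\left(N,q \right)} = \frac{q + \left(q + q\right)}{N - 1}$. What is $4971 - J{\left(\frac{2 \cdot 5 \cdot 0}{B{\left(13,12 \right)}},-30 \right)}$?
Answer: $5001$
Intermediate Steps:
$B{\left(N,q \right)} = \frac{3 q}{4 \left(-1 + N\right)}$ ($B{\left(N,q \right)} = \frac{\left(q + \left(q + q\right)\right) \frac{1}{N - 1}}{4} = \frac{\left(q + 2 q\right) \frac{1}{-1 + N}}{4} = \frac{3 q \frac{1}{-1 + N}}{4} = \frac{3 q}{4 \left(-1 + N\right)}$)
$J{\left(V,o \right)} = -30 + V$
$4971 - J{\left(\frac{2 \cdot 5 \cdot 0}{B{\left(13,12 \right)}},-30 \right)} = 4971 - \left(-30 + \frac{2 \cdot 5 \cdot 0}{\frac{3}{4} \cdot 12 \frac{1}{-1 + 13}}\right) = 4971 - \left(-30 + \frac{10 \cdot 0}{\frac{3}{4} \cdot 12 \cdot \frac{1}{12}}\right) = 4971 - \left(-30 + \frac{0}{\frac{3}{4} \cdot 12 \cdot \frac{1}{12}}\right) = 4971 - \left(-30 + \frac{0}{\frac{3}{4}}\right) = 4971 - \left(-30 + 0 \cdot \frac{4}{3}\right) = 4971 - \left(-30 + 0\right) = 4971 - -30 = 4971 + 30 = 5001$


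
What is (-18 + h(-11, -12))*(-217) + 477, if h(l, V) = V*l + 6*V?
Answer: -8637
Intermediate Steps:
h(l, V) = 6*V + V*l
(-18 + h(-11, -12))*(-217) + 477 = (-18 - 12*(6 - 11))*(-217) + 477 = (-18 - 12*(-5))*(-217) + 477 = (-18 + 60)*(-217) + 477 = 42*(-217) + 477 = -9114 + 477 = -8637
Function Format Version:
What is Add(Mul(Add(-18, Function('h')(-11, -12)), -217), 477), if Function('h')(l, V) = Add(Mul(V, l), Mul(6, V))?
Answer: -8637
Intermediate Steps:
Function('h')(l, V) = Add(Mul(6, V), Mul(V, l))
Add(Mul(Add(-18, Function('h')(-11, -12)), -217), 477) = Add(Mul(Add(-18, Mul(-12, Add(6, -11))), -217), 477) = Add(Mul(Add(-18, Mul(-12, -5)), -217), 477) = Add(Mul(Add(-18, 60), -217), 477) = Add(Mul(42, -217), 477) = Add(-9114, 477) = -8637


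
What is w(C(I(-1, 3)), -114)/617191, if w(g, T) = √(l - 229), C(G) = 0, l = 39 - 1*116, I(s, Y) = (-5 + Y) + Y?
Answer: 3*I*√34/617191 ≈ 2.8343e-5*I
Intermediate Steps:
I(s, Y) = -5 + 2*Y
l = -77 (l = 39 - 116 = -77)
w(g, T) = 3*I*√34 (w(g, T) = √(-77 - 229) = √(-306) = 3*I*√34)
w(C(I(-1, 3)), -114)/617191 = (3*I*√34)/617191 = (3*I*√34)*(1/617191) = 3*I*√34/617191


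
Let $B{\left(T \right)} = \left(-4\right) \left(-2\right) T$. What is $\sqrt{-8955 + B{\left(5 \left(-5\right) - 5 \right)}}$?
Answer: $i \sqrt{9195} \approx 95.891 i$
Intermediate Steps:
$B{\left(T \right)} = 8 T$
$\sqrt{-8955 + B{\left(5 \left(-5\right) - 5 \right)}} = \sqrt{-8955 + 8 \left(5 \left(-5\right) - 5\right)} = \sqrt{-8955 + 8 \left(-25 - 5\right)} = \sqrt{-8955 + 8 \left(-30\right)} = \sqrt{-8955 - 240} = \sqrt{-9195} = i \sqrt{9195}$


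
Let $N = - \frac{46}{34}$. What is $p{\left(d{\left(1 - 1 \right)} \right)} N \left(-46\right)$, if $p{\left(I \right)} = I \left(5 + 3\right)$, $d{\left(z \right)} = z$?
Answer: $0$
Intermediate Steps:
$p{\left(I \right)} = 8 I$ ($p{\left(I \right)} = I 8 = 8 I$)
$N = - \frac{23}{17}$ ($N = \left(-46\right) \frac{1}{34} = - \frac{23}{17} \approx -1.3529$)
$p{\left(d{\left(1 - 1 \right)} \right)} N \left(-46\right) = 8 \left(1 - 1\right) \left(- \frac{23}{17}\right) \left(-46\right) = 8 \cdot 0 \left(- \frac{23}{17}\right) \left(-46\right) = 0 \left(- \frac{23}{17}\right) \left(-46\right) = 0 \left(-46\right) = 0$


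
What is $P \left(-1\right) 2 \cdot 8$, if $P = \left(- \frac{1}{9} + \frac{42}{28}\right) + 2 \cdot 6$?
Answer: $- \frac{1928}{9} \approx -214.22$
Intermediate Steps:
$P = \frac{241}{18}$ ($P = \left(\left(-1\right) \frac{1}{9} + 42 \cdot \frac{1}{28}\right) + 12 = \left(- \frac{1}{9} + \frac{3}{2}\right) + 12 = \frac{25}{18} + 12 = \frac{241}{18} \approx 13.389$)
$P \left(-1\right) 2 \cdot 8 = \frac{241 \left(-1\right) 2 \cdot 8}{18} = \frac{241 \left(\left(-2\right) 8\right)}{18} = \frac{241}{18} \left(-16\right) = - \frac{1928}{9}$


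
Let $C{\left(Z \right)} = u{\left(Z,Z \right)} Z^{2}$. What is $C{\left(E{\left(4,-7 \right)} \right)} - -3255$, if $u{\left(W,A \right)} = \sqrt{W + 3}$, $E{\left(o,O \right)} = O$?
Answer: $3255 + 98 i \approx 3255.0 + 98.0 i$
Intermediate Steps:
$u{\left(W,A \right)} = \sqrt{3 + W}$
$C{\left(Z \right)} = Z^{2} \sqrt{3 + Z}$ ($C{\left(Z \right)} = \sqrt{3 + Z} Z^{2} = Z^{2} \sqrt{3 + Z}$)
$C{\left(E{\left(4,-7 \right)} \right)} - -3255 = \left(-7\right)^{2} \sqrt{3 - 7} - -3255 = 49 \sqrt{-4} + 3255 = 49 \cdot 2 i + 3255 = 98 i + 3255 = 3255 + 98 i$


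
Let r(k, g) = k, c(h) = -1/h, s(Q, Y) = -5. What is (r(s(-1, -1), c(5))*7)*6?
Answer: -210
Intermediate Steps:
(r(s(-1, -1), c(5))*7)*6 = -5*7*6 = -35*6 = -210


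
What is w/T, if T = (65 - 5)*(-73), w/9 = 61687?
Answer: -185061/1460 ≈ -126.75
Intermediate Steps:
w = 555183 (w = 9*61687 = 555183)
T = -4380 (T = 60*(-73) = -4380)
w/T = 555183/(-4380) = 555183*(-1/4380) = -185061/1460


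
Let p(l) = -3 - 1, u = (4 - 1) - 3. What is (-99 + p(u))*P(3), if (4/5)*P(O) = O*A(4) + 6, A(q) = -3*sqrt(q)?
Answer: 1545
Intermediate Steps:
u = 0 (u = 3 - 3 = 0)
p(l) = -4
P(O) = 15/2 - 15*O/2 (P(O) = 5*(O*(-3*sqrt(4)) + 6)/4 = 5*(O*(-3*2) + 6)/4 = 5*(O*(-6) + 6)/4 = 5*(-6*O + 6)/4 = 5*(6 - 6*O)/4 = 15/2 - 15*O/2)
(-99 + p(u))*P(3) = (-99 - 4)*(15/2 - 15/2*3) = -103*(15/2 - 45/2) = -103*(-15) = 1545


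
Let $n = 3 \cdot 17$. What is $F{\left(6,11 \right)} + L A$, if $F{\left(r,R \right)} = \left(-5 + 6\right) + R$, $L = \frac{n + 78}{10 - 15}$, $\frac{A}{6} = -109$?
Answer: $\frac{84426}{5} \approx 16885.0$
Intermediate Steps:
$A = -654$ ($A = 6 \left(-109\right) = -654$)
$n = 51$
$L = - \frac{129}{5}$ ($L = \frac{51 + 78}{10 - 15} = \frac{129}{-5} = 129 \left(- \frac{1}{5}\right) = - \frac{129}{5} \approx -25.8$)
$F{\left(r,R \right)} = 1 + R$
$F{\left(6,11 \right)} + L A = \left(1 + 11\right) - - \frac{84366}{5} = 12 + \frac{84366}{5} = \frac{84426}{5}$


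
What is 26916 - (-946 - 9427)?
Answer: 37289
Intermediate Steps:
26916 - (-946 - 9427) = 26916 - 1*(-10373) = 26916 + 10373 = 37289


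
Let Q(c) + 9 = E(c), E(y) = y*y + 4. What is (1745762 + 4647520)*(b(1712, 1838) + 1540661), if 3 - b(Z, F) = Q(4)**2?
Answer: 9849125832126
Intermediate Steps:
E(y) = 4 + y**2 (E(y) = y**2 + 4 = 4 + y**2)
Q(c) = -5 + c**2 (Q(c) = -9 + (4 + c**2) = -5 + c**2)
b(Z, F) = -118 (b(Z, F) = 3 - (-5 + 4**2)**2 = 3 - (-5 + 16)**2 = 3 - 1*11**2 = 3 - 1*121 = 3 - 121 = -118)
(1745762 + 4647520)*(b(1712, 1838) + 1540661) = (1745762 + 4647520)*(-118 + 1540661) = 6393282*1540543 = 9849125832126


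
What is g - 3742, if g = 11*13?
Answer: -3599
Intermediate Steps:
g = 143
g - 3742 = 143 - 3742 = -3599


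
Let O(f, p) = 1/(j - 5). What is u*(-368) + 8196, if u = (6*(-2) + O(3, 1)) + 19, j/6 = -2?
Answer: 95908/17 ≈ 5641.6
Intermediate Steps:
j = -12 (j = 6*(-2) = -12)
O(f, p) = -1/17 (O(f, p) = 1/(-12 - 5) = 1/(-17) = -1/17)
u = 118/17 (u = (6*(-2) - 1/17) + 19 = (-12 - 1/17) + 19 = -205/17 + 19 = 118/17 ≈ 6.9412)
u*(-368) + 8196 = (118/17)*(-368) + 8196 = -43424/17 + 8196 = 95908/17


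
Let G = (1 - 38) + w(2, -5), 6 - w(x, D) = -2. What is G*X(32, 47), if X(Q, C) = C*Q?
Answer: -43616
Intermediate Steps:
w(x, D) = 8 (w(x, D) = 6 - 1*(-2) = 6 + 2 = 8)
G = -29 (G = (1 - 38) + 8 = -37 + 8 = -29)
G*X(32, 47) = -1363*32 = -29*1504 = -43616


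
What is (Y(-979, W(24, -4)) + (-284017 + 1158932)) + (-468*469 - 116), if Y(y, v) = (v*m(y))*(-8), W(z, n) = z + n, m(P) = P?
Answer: 811947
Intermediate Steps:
W(z, n) = n + z
Y(y, v) = -8*v*y (Y(y, v) = (v*y)*(-8) = -8*v*y)
(Y(-979, W(24, -4)) + (-284017 + 1158932)) + (-468*469 - 116) = (-8*(-4 + 24)*(-979) + (-284017 + 1158932)) + (-468*469 - 116) = (-8*20*(-979) + 874915) + (-219492 - 116) = (156640 + 874915) - 219608 = 1031555 - 219608 = 811947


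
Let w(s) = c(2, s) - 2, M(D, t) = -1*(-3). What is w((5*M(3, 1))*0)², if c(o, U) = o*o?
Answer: 4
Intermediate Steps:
c(o, U) = o²
M(D, t) = 3
w(s) = 2 (w(s) = 2² - 2 = 4 - 2 = 2)
w((5*M(3, 1))*0)² = 2² = 4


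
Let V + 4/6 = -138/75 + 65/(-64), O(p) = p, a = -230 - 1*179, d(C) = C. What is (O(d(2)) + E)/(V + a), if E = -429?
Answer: 2049600/1980107 ≈ 1.0351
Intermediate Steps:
a = -409 (a = -230 - 179 = -409)
V = -16907/4800 (V = -2/3 + (-138/75 + 65/(-64)) = -2/3 + (-138*1/75 + 65*(-1/64)) = -2/3 + (-46/25 - 65/64) = -2/3 - 4569/1600 = -16907/4800 ≈ -3.5223)
(O(d(2)) + E)/(V + a) = (2 - 429)/(-16907/4800 - 409) = -427/(-1980107/4800) = -427*(-4800/1980107) = 2049600/1980107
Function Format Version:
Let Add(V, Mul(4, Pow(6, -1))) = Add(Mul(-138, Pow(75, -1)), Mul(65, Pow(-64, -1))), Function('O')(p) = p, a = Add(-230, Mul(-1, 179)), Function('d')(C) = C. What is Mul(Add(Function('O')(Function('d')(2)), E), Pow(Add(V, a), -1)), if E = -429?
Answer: Rational(2049600, 1980107) ≈ 1.0351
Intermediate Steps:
a = -409 (a = Add(-230, -179) = -409)
V = Rational(-16907, 4800) (V = Add(Rational(-2, 3), Add(Mul(-138, Pow(75, -1)), Mul(65, Pow(-64, -1)))) = Add(Rational(-2, 3), Add(Mul(-138, Rational(1, 75)), Mul(65, Rational(-1, 64)))) = Add(Rational(-2, 3), Add(Rational(-46, 25), Rational(-65, 64))) = Add(Rational(-2, 3), Rational(-4569, 1600)) = Rational(-16907, 4800) ≈ -3.5223)
Mul(Add(Function('O')(Function('d')(2)), E), Pow(Add(V, a), -1)) = Mul(Add(2, -429), Pow(Add(Rational(-16907, 4800), -409), -1)) = Mul(-427, Pow(Rational(-1980107, 4800), -1)) = Mul(-427, Rational(-4800, 1980107)) = Rational(2049600, 1980107)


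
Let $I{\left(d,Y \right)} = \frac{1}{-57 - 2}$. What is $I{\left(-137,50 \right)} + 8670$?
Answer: $\frac{511529}{59} \approx 8670.0$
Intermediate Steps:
$I{\left(d,Y \right)} = - \frac{1}{59}$ ($I{\left(d,Y \right)} = \frac{1}{-59} = - \frac{1}{59}$)
$I{\left(-137,50 \right)} + 8670 = - \frac{1}{59} + 8670 = \frac{511529}{59}$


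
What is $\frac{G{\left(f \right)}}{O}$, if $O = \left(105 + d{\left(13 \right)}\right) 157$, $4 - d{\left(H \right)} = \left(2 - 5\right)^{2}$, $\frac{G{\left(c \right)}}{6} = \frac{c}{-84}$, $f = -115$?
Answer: $\frac{23}{43960} \approx 0.0005232$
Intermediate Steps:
$G{\left(c \right)} = - \frac{c}{14}$ ($G{\left(c \right)} = 6 \frac{c}{-84} = 6 c \left(- \frac{1}{84}\right) = 6 \left(- \frac{c}{84}\right) = - \frac{c}{14}$)
$d{\left(H \right)} = -5$ ($d{\left(H \right)} = 4 - \left(2 - 5\right)^{2} = 4 - \left(-3\right)^{2} = 4 - 9 = -5$)
$O = 15700$ ($O = \left(105 - 5\right) 157 = 100 \cdot 157 = 15700$)
$\frac{G{\left(f \right)}}{O} = \frac{\left(- \frac{1}{14}\right) \left(-115\right)}{15700} = \frac{115}{14} \cdot \frac{1}{15700} = \frac{23}{43960}$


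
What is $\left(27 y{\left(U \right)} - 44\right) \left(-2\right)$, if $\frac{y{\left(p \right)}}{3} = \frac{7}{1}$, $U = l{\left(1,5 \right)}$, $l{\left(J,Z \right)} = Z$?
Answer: $-1046$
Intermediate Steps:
$U = 5$
$y{\left(p \right)} = 21$ ($y{\left(p \right)} = 3 \cdot \frac{7}{1} = 3 \cdot 7 \cdot 1 = 3 \cdot 7 = 21$)
$\left(27 y{\left(U \right)} - 44\right) \left(-2\right) = \left(27 \cdot 21 - 44\right) \left(-2\right) = \left(567 - 44\right) \left(-2\right) = 523 \left(-2\right) = -1046$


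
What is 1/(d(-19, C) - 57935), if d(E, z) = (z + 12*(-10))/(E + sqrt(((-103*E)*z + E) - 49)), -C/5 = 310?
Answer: -35152390927/2036553401258015 - 334*I*sqrt(3033418)/2036553401258015 ≈ -1.7261e-5 - 2.8564e-10*I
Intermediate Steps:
C = -1550 (C = -5*310 = -1550)
d(E, z) = (-120 + z)/(E + sqrt(-49 + E - 103*E*z)) (d(E, z) = (z - 120)/(E + sqrt((-103*E*z + E) - 49)) = (-120 + z)/(E + sqrt((E - 103*E*z) - 49)) = (-120 + z)/(E + sqrt(-49 + E - 103*E*z)))
1/(d(-19, C) - 57935) = 1/((-120 - 1550)/(-19 + sqrt(-49 - 19 - 103*(-19)*(-1550))) - 57935) = 1/(-1670/(-19 + sqrt(-49 - 19 - 3033350)) - 57935) = 1/(-1670/(-19 + sqrt(-3033418)) - 57935) = 1/(-1670/(-19 + I*sqrt(3033418)) - 57935) = 1/(-57935 - 1670/(-19 + I*sqrt(3033418)))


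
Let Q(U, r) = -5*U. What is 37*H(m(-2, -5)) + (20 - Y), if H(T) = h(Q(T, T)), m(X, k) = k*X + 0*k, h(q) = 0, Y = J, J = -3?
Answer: 23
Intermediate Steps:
Y = -3
m(X, k) = X*k (m(X, k) = X*k + 0 = X*k)
H(T) = 0
37*H(m(-2, -5)) + (20 - Y) = 37*0 + (20 - 1*(-3)) = 0 + (20 + 3) = 0 + 23 = 23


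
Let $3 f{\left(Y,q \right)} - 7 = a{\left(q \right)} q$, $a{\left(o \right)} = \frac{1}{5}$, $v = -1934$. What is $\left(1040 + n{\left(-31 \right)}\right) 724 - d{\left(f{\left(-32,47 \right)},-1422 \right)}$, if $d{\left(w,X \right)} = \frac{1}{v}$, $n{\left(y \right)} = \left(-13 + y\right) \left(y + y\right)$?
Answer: $\frac{5276013889}{1934} \approx 2.728 \cdot 10^{6}$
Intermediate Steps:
$n{\left(y \right)} = 2 y \left(-13 + y\right)$ ($n{\left(y \right)} = \left(-13 + y\right) 2 y = 2 y \left(-13 + y\right)$)
$a{\left(o \right)} = \frac{1}{5}$
$f{\left(Y,q \right)} = \frac{7}{3} + \frac{q}{15}$ ($f{\left(Y,q \right)} = \frac{7}{3} + \frac{\frac{1}{5} q}{3} = \frac{7}{3} + \frac{q}{15}$)
$d{\left(w,X \right)} = - \frac{1}{1934}$ ($d{\left(w,X \right)} = \frac{1}{-1934} = - \frac{1}{1934}$)
$\left(1040 + n{\left(-31 \right)}\right) 724 - d{\left(f{\left(-32,47 \right)},-1422 \right)} = \left(1040 + 2 \left(-31\right) \left(-13 - 31\right)\right) 724 - - \frac{1}{1934} = \left(1040 + 2 \left(-31\right) \left(-44\right)\right) 724 + \frac{1}{1934} = \left(1040 + 2728\right) 724 + \frac{1}{1934} = 3768 \cdot 724 + \frac{1}{1934} = 2728032 + \frac{1}{1934} = \frac{5276013889}{1934}$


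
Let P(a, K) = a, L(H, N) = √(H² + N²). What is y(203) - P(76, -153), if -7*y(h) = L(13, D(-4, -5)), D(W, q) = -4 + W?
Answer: -76 - √233/7 ≈ -78.181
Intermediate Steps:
y(h) = -√233/7 (y(h) = -√(13² + (-4 - 4)²)/7 = -√(169 + (-8)²)/7 = -√(169 + 64)/7 = -√233/7)
y(203) - P(76, -153) = -√233/7 - 1*76 = -√233/7 - 76 = -76 - √233/7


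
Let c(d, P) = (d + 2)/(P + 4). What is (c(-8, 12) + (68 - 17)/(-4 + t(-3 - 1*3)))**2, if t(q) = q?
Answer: 47961/1600 ≈ 29.976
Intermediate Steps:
c(d, P) = (2 + d)/(4 + P)
(c(-8, 12) + (68 - 17)/(-4 + t(-3 - 1*3)))**2 = ((2 - 8)/(4 + 12) + (68 - 17)/(-4 + (-3 - 1*3)))**2 = (-6/16 + 51/(-4 + (-3 - 3)))**2 = ((1/16)*(-6) + 51/(-4 - 6))**2 = (-3/8 + 51/(-10))**2 = (-3/8 + 51*(-1/10))**2 = (-3/8 - 51/10)**2 = (-219/40)**2 = 47961/1600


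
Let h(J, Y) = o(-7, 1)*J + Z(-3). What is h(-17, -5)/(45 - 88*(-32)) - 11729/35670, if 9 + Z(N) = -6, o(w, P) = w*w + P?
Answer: -64411219/102051870 ≈ -0.63116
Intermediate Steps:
o(w, P) = P + w² (o(w, P) = w² + P = P + w²)
Z(N) = -15 (Z(N) = -9 - 6 = -15)
h(J, Y) = -15 + 50*J (h(J, Y) = (1 + (-7)²)*J - 15 = (1 + 49)*J - 15 = 50*J - 15 = -15 + 50*J)
h(-17, -5)/(45 - 88*(-32)) - 11729/35670 = (-15 + 50*(-17))/(45 - 88*(-32)) - 11729/35670 = (-15 - 850)/(45 + 2816) - 11729*1/35670 = -865/2861 - 11729/35670 = -64411219/102051870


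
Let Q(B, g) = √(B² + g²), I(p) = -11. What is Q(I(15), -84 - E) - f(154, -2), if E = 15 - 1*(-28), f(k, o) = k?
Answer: -154 + 25*√26 ≈ -26.525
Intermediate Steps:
E = 43 (E = 15 + 28 = 43)
Q(I(15), -84 - E) - f(154, -2) = √((-11)² + (-84 - 1*43)²) - 1*154 = √(121 + (-84 - 43)²) - 154 = √(121 + (-127)²) - 154 = √(121 + 16129) - 154 = √16250 - 154 = 25*√26 - 154 = -154 + 25*√26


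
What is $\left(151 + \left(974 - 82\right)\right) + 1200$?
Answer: $2243$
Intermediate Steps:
$\left(151 + \left(974 - 82\right)\right) + 1200 = \left(151 + 892\right) + 1200 = 1043 + 1200 = 2243$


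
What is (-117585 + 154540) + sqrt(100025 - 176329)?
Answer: 36955 + 4*I*sqrt(4769) ≈ 36955.0 + 276.23*I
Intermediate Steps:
(-117585 + 154540) + sqrt(100025 - 176329) = 36955 + sqrt(-76304) = 36955 + 4*I*sqrt(4769)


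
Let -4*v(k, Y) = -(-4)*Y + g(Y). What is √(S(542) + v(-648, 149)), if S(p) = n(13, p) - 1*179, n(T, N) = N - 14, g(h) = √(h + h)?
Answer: √(800 - √298)/2 ≈ 13.989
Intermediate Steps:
g(h) = √2*√h (g(h) = √(2*h) = √2*√h)
n(T, N) = -14 + N
v(k, Y) = -Y - √2*√Y/4 (v(k, Y) = -(-(-4)*Y + √2*√Y)/4 = -(4*Y + √2*√Y)/4 = -Y - √2*√Y/4)
S(p) = -193 + p (S(p) = (-14 + p) - 1*179 = (-14 + p) - 179 = -193 + p)
√(S(542) + v(-648, 149)) = √((-193 + 542) + (-1*149 - √2*√149/4)) = √(349 + (-149 - √298/4)) = √(200 - √298/4)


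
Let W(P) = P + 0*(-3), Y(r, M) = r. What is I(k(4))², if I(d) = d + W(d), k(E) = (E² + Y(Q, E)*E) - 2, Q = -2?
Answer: 144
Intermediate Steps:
k(E) = -2 + E² - 2*E (k(E) = (E² - 2*E) - 2 = -2 + E² - 2*E)
W(P) = P (W(P) = P + 0 = P)
I(d) = 2*d (I(d) = d + d = 2*d)
I(k(4))² = (2*(-2 + 4² - 2*4))² = (2*(-2 + 16 - 8))² = (2*6)² = 12² = 144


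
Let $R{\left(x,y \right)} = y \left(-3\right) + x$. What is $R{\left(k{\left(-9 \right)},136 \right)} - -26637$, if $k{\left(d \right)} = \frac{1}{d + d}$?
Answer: $\frac{472121}{18} \approx 26229.0$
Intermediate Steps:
$k{\left(d \right)} = \frac{1}{2 d}$
$R{\left(x,y \right)} = x - 3 y$ ($R{\left(x,y \right)} = - 3 y + x = x - 3 y$)
$R{\left(k{\left(-9 \right)},136 \right)} - -26637 = \left(\frac{1}{2 \left(-9\right)} - 408\right) - -26637 = \left(\frac{1}{2} \left(- \frac{1}{9}\right) - 408\right) + 26637 = \left(- \frac{1}{18} - 408\right) + 26637 = - \frac{7345}{18} + 26637 = \frac{472121}{18}$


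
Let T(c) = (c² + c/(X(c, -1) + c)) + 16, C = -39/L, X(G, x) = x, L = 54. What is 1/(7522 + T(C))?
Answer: 10044/75721123 ≈ 0.00013264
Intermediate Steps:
C = -13/18 (C = -39/54 = -39*1/54 = -13/18 ≈ -0.72222)
T(c) = 16 + c² + c/(-1 + c) (T(c) = (c² + c/(-1 + c)) + 16 = 16 + c² + c/(-1 + c))
1/(7522 + T(C)) = 1/(7522 + (-16 + (-13/18)³ - (-13/18)² + 17*(-13/18))/(-1 - 13/18)) = 1/(7522 + (-16 - 2197/5832 - 1*169/324 - 221/18)/(-31/18)) = 1/(7522 - 18*(-16 - 2197/5832 - 169/324 - 221/18)/31) = 1/(7522 - 18/31*(-170155/5832)) = 1/(7522 + 170155/10044) = 1/(75721123/10044) = 10044/75721123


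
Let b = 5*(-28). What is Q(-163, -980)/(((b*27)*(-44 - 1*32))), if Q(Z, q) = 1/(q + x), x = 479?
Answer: -1/143927280 ≈ -6.9479e-9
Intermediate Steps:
Q(Z, q) = 1/(479 + q) (Q(Z, q) = 1/(q + 479) = 1/(479 + q))
b = -140
Q(-163, -980)/(((b*27)*(-44 - 1*32))) = 1/((479 - 980)*(((-140*27)*(-44 - 1*32)))) = 1/((-501)*((-3780*(-44 - 32)))) = -1/(501*((-3780*(-76)))) = -1/501/287280 = -1/501*1/287280 = -1/143927280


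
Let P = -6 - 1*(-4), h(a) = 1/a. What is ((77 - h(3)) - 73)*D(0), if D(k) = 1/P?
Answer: -11/6 ≈ -1.8333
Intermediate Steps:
P = -2 (P = -6 + 4 = -2)
D(k) = -½ (D(k) = 1/(-2) = -½)
((77 - h(3)) - 73)*D(0) = ((77 - 1/3) - 73)*(-½) = ((77 - 1*⅓) - 73)*(-½) = ((77 - ⅓) - 73)*(-½) = (230/3 - 73)*(-½) = (11/3)*(-½) = -11/6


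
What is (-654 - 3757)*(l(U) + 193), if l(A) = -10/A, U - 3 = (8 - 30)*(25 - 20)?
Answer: -91135671/107 ≈ -8.5174e+5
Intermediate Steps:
U = -107 (U = 3 + (8 - 30)*(25 - 20) = 3 - 22*5 = 3 - 110 = -107)
(-654 - 3757)*(l(U) + 193) = (-654 - 3757)*(-10/(-107) + 193) = -4411*(-10*(-1/107) + 193) = -4411*(10/107 + 193) = -4411*20661/107 = -91135671/107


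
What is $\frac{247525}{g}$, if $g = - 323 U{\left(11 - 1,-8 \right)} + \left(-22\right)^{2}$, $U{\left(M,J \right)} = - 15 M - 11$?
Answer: $\frac{247525}{52487} \approx 4.7159$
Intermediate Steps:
$U{\left(M,J \right)} = -11 - 15 M$
$g = 52487$ ($g = - 323 \left(-11 - 15 \left(11 - 1\right)\right) + \left(-22\right)^{2} = - 323 \left(-11 - 150\right) + 484 = \left(-323\right) \left(-161\right) + 484 = 52003 + 484 = 52487$)
$\frac{247525}{g} = \frac{247525}{52487}$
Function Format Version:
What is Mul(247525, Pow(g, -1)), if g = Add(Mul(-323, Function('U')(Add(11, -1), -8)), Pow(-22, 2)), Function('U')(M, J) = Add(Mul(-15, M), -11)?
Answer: Rational(247525, 52487) ≈ 4.7159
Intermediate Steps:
Function('U')(M, J) = Add(-11, Mul(-15, M))
g = 52487 (g = Add(Mul(-323, Add(-11, Mul(-15, Add(11, -1)))), Pow(-22, 2)) = Add(Mul(-323, Add(-11, Mul(-15, 10))), 484) = Add(Mul(-323, Add(-11, -150)), 484) = Add(Mul(-323, -161), 484) = Add(52003, 484) = 52487)
Mul(247525, Pow(g, -1)) = Mul(247525, Pow(52487, -1)) = Mul(247525, Rational(1, 52487)) = Rational(247525, 52487)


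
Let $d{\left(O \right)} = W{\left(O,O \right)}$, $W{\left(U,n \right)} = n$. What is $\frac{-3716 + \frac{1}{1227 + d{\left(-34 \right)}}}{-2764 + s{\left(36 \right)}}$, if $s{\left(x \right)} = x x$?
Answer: $\frac{4433187}{1751324} \approx 2.5313$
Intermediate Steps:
$d{\left(O \right)} = O$
$s{\left(x \right)} = x^{2}$
$\frac{-3716 + \frac{1}{1227 + d{\left(-34 \right)}}}{-2764 + s{\left(36 \right)}} = \frac{-3716 + \frac{1}{1227 - 34}}{-2764 + 36^{2}} = \frac{-3716 + \frac{1}{1193}}{-2764 + 1296} = \frac{-3716 + \frac{1}{1193}}{-1468} = \left(- \frac{4433187}{1193}\right) \left(- \frac{1}{1468}\right) = \frac{4433187}{1751324}$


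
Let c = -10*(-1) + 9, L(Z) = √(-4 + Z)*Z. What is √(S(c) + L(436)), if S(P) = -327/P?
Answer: √(-6213 + 1888752*√3)/19 ≈ 95.105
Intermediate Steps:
L(Z) = Z*√(-4 + Z)
c = 19 (c = 10 + 9 = 19)
√(S(c) + L(436)) = √(-327/19 + 436*√(-4 + 436)) = √(-327*1/19 + 436*√432) = √(-327/19 + 436*(12*√3)) = √(-327/19 + 5232*√3)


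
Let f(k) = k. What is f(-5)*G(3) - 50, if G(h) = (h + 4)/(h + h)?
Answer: -335/6 ≈ -55.833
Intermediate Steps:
G(h) = (4 + h)/(2*h) (G(h) = (4 + h)/((2*h)) = (4 + h)*(1/(2*h)) = (4 + h)/(2*h))
f(-5)*G(3) - 50 = -5*(4 + 3)/(2*3) - 50 = -5*7/(2*3) - 50 = -5*7/6 - 50 = -35/6 - 50 = -335/6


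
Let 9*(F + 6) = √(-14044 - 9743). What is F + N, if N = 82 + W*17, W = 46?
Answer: 858 + I*√2643/3 ≈ 858.0 + 17.137*I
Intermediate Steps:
F = -6 + I*√2643/3 (F = -6 + √(-14044 - 9743)/9 = -6 + √(-23787)/9 = -6 + (3*I*√2643)/9 = -6 + I*√2643/3 ≈ -6.0 + 17.137*I)
N = 864 (N = 82 + 46*17 = 82 + 782 = 864)
F + N = (-6 + I*√2643/3) + 864 = 858 + I*√2643/3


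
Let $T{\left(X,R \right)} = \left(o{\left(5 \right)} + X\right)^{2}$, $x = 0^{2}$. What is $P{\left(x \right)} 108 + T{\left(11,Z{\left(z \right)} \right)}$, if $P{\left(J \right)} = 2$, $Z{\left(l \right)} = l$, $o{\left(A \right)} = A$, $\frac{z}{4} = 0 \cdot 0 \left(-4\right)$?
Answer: $472$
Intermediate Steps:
$z = 0$ ($z = 4 \cdot 0 \cdot 0 \left(-4\right) = 4 \cdot 0 \left(-4\right) = 4 \cdot 0 = 0$)
$x = 0$
$T{\left(X,R \right)} = \left(5 + X\right)^{2}$
$P{\left(x \right)} 108 + T{\left(11,Z{\left(z \right)} \right)} = 2 \cdot 108 + \left(5 + 11\right)^{2} = 216 + 16^{2} = 216 + 256 = 472$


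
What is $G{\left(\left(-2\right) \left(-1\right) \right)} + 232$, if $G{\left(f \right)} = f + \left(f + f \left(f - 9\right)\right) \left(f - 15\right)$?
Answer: $390$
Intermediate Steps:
$G{\left(f \right)} = f + \left(-15 + f\right) \left(f + f \left(-9 + f\right)\right)$ ($G{\left(f \right)} = f + \left(f + f \left(-9 + f\right)\right) \left(-15 + f\right) = f + \left(-15 + f\right) \left(f + f \left(-9 + f\right)\right)$)
$G{\left(\left(-2\right) \left(-1\right) \right)} + 232 = \left(-2\right) \left(-1\right) \left(121 + \left(\left(-2\right) \left(-1\right)\right)^{2} - 23 \left(\left(-2\right) \left(-1\right)\right)\right) + 232 = 2 \left(121 + 2^{2} - 46\right) + 232 = 2 \left(121 + 4 - 46\right) + 232 = 2 \cdot 79 + 232 = 158 + 232 = 390$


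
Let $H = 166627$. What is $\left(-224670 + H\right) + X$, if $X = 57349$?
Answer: $-694$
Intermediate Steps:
$\left(-224670 + H\right) + X = \left(-224670 + 166627\right) + 57349 = -58043 + 57349 = -694$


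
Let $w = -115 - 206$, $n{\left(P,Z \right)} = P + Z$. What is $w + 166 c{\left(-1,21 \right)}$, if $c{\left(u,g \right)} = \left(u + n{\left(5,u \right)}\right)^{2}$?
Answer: $1173$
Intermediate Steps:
$c{\left(u,g \right)} = \left(5 + 2 u\right)^{2}$ ($c{\left(u,g \right)} = \left(u + \left(5 + u\right)\right)^{2} = \left(5 + 2 u\right)^{2}$)
$w = -321$
$w + 166 c{\left(-1,21 \right)} = -321 + 166 \left(5 + 2 \left(-1\right)\right)^{2} = -321 + 166 \left(5 - 2\right)^{2} = -321 + 166 \cdot 3^{2} = -321 + 166 \cdot 9 = -321 + 1494 = 1173$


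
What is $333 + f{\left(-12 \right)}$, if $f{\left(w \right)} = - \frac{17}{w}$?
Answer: $\frac{4013}{12} \approx 334.42$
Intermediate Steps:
$333 + f{\left(-12 \right)} = 333 - \frac{17}{-12} = 333 - - \frac{17}{12} = 333 + \frac{17}{12} = \frac{4013}{12}$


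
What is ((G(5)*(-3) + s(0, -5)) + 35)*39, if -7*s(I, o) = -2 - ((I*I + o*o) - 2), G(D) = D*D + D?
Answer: -14040/7 ≈ -2005.7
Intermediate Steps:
G(D) = D + D² (G(D) = D² + D = D + D²)
s(I, o) = I²/7 + o²/7 (s(I, o) = -(-2 - ((I*I + o*o) - 2))/7 = -(-2 - ((I² + o²) - 2))/7 = -(-2 - (-2 + I² + o²))/7 = -(-2 + (2 - I² - o²))/7 = -(-I² - o²)/7 = I²/7 + o²/7)
((G(5)*(-3) + s(0, -5)) + 35)*39 = (((5*(1 + 5))*(-3) + ((⅐)*0² + (⅐)*(-5)²)) + 35)*39 = (((5*6)*(-3) + ((⅐)*0 + (⅐)*25)) + 35)*39 = ((30*(-3) + (0 + 25/7)) + 35)*39 = ((-90 + 25/7) + 35)*39 = (-605/7 + 35)*39 = -360/7*39 = -14040/7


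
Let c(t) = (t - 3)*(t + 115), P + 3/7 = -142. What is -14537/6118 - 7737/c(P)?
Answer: -860126201/199299968 ≈ -4.3157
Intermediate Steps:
P = -997/7 (P = -3/7 - 142 = -997/7 ≈ -142.43)
c(t) = (-3 + t)*(115 + t)
-14537/6118 - 7737/c(P) = -14537/6118 - 7737/(-345 + (-997/7)**2 + 112*(-997/7)) = -14537*1/6118 - 7737/(-345 + 994009/49 - 15952) = -14537/6118 - 7737/195456/49 = -14537/6118 - 7737*49/195456 = -14537/6118 - 126371/65152 = -860126201/199299968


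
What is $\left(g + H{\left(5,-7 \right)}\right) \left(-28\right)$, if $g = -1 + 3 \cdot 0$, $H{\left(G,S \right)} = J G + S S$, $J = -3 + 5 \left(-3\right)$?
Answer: $1176$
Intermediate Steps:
$J = -18$ ($J = -3 - 15 = -18$)
$H{\left(G,S \right)} = S^{2} - 18 G$ ($H{\left(G,S \right)} = - 18 G + S S = - 18 G + S^{2} = S^{2} - 18 G$)
$g = -1$ ($g = -1 + 0 = -1$)
$\left(g + H{\left(5,-7 \right)}\right) \left(-28\right) = \left(-1 + \left(\left(-7\right)^{2} - 90\right)\right) \left(-28\right) = \left(-1 + \left(49 - 90\right)\right) \left(-28\right) = \left(-1 - 41\right) \left(-28\right) = \left(-42\right) \left(-28\right) = 1176$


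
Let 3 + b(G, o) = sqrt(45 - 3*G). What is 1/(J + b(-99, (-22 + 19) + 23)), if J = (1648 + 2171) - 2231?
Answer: 1585/2511883 - 3*sqrt(38)/2511883 ≈ 0.00062364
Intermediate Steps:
b(G, o) = -3 + sqrt(45 - 3*G)
J = 1588 (J = 3819 - 2231 = 1588)
1/(J + b(-99, (-22 + 19) + 23)) = 1/(1588 + (-3 + sqrt(45 - 3*(-99)))) = 1/(1588 + (-3 + sqrt(45 + 297))) = 1/(1588 + (-3 + sqrt(342))) = 1/(1588 + (-3 + 3*sqrt(38))) = 1/(1585 + 3*sqrt(38))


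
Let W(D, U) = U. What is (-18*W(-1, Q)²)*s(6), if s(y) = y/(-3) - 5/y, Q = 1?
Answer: 51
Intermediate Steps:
s(y) = -5/y - y/3 (s(y) = y*(-⅓) - 5/y = -y/3 - 5/y = -5/y - y/3)
(-18*W(-1, Q)²)*s(6) = (-18*1²)*(-5/6 - ⅓*6) = (-18*1)*(-5*⅙ - 2) = -18*(-⅚ - 2) = -18*(-17/6) = 51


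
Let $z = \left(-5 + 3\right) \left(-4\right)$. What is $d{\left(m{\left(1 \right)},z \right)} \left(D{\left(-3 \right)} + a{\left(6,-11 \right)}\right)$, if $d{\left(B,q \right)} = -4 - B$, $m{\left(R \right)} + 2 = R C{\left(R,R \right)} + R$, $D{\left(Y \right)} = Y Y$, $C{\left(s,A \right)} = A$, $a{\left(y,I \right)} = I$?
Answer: $8$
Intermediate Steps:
$D{\left(Y \right)} = Y^{2}$
$m{\left(R \right)} = -2 + R + R^{2}$ ($m{\left(R \right)} = -2 + \left(R R + R\right) = -2 + \left(R^{2} + R\right) = -2 + \left(R + R^{2}\right) = -2 + R + R^{2}$)
$z = 8$ ($z = \left(-2\right) \left(-4\right) = 8$)
$d{\left(m{\left(1 \right)},z \right)} \left(D{\left(-3 \right)} + a{\left(6,-11 \right)}\right) = \left(-4 - \left(-2 + 1 + 1^{2}\right)\right) \left(\left(-3\right)^{2} - 11\right) = \left(-4 - \left(-2 + 1 + 1\right)\right) \left(9 - 11\right) = \left(-4 - 0\right) \left(-2\right) = \left(-4 + 0\right) \left(-2\right) = \left(-4\right) \left(-2\right) = 8$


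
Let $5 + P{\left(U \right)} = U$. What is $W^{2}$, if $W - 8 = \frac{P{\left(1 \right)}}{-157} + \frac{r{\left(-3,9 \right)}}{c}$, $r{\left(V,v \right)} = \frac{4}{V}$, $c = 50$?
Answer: $\frac{8871002596}{138650625} \approx 63.981$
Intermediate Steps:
$P{\left(U \right)} = -5 + U$
$W = \frac{94186}{11775}$ ($W = 8 + \left(\frac{-5 + 1}{-157} + \frac{4 \frac{1}{-3}}{50}\right) = 8 + \left(\left(-4\right) \left(- \frac{1}{157}\right) + 4 \left(- \frac{1}{3}\right) \frac{1}{50}\right) = 8 + \left(\frac{4}{157} - \frac{2}{75}\right) = 8 - \frac{14}{11775} = \frac{94186}{11775} \approx 7.9988$)
$W^{2} = \left(\frac{94186}{11775}\right)^{2} = \frac{8871002596}{138650625}$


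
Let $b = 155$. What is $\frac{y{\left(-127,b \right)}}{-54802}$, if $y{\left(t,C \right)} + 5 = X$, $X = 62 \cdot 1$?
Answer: $- \frac{57}{54802} \approx -0.0010401$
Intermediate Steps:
$X = 62$
$y{\left(t,C \right)} = 57$ ($y{\left(t,C \right)} = -5 + 62 = 57$)
$\frac{y{\left(-127,b \right)}}{-54802} = \frac{57}{-54802} = 57 \left(- \frac{1}{54802}\right) = - \frac{57}{54802}$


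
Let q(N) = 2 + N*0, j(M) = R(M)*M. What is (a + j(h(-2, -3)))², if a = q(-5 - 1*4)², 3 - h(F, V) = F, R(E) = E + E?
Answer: 2916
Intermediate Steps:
R(E) = 2*E
h(F, V) = 3 - F
j(M) = 2*M² (j(M) = (2*M)*M = 2*M²)
q(N) = 2 (q(N) = 2 + 0 = 2)
a = 4 (a = 2² = 4)
(a + j(h(-2, -3)))² = (4 + 2*(3 - 1*(-2))²)² = (4 + 2*(3 + 2)²)² = (4 + 2*5²)² = (4 + 2*25)² = (4 + 50)² = 54² = 2916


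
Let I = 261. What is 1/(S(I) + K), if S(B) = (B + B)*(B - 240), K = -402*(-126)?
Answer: 1/61614 ≈ 1.6230e-5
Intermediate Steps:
K = 50652
S(B) = 2*B*(-240 + B) (S(B) = (2*B)*(-240 + B) = 2*B*(-240 + B))
1/(S(I) + K) = 1/(2*261*(-240 + 261) + 50652) = 1/(2*261*21 + 50652) = 1/(10962 + 50652) = 1/61614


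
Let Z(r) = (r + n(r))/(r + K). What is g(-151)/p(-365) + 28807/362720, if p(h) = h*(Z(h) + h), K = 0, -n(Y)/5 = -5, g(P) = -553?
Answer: 725486807/9640009440 ≈ 0.075258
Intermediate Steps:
n(Y) = 25 (n(Y) = -5*(-5) = 25)
Z(r) = (25 + r)/r (Z(r) = (r + 25)/(r + 0) = (25 + r)/r)
p(h) = h*(h + (25 + h)/h) (p(h) = h*((25 + h)/h + h) = h*(h + (25 + h)/h))
g(-151)/p(-365) + 28807/362720 = -553/(25 - 365 + (-365)²) + 28807/362720 = -553/(25 - 365 + 133225) + 28807*(1/362720) = -553/132885 + 28807/362720 = 725486807/9640009440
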